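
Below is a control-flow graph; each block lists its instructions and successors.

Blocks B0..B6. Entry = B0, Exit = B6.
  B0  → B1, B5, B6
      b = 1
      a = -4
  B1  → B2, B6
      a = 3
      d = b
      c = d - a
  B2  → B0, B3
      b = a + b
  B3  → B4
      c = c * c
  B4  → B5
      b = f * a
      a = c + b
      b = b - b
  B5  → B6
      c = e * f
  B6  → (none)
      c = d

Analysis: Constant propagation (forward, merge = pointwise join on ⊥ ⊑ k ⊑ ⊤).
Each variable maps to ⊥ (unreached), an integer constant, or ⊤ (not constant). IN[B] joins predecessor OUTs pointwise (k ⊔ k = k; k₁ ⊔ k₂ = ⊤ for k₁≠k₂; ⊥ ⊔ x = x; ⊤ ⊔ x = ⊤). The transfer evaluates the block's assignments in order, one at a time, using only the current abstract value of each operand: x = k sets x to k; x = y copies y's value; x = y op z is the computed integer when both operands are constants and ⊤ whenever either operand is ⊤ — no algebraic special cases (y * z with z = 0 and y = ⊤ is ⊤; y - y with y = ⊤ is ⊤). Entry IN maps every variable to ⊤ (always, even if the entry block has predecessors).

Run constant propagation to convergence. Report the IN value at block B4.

Per-block solution:
  B0: | IN=(all ⊤) | OUT={a:-4, b:1; rest ⊤}
  B1: | IN={a:-4, b:1; rest ⊤} | OUT={a:3, b:1, c:-2, d:1; rest ⊤}
  B2: | IN={a:3, b:1, c:-2, d:1; rest ⊤} | OUT={a:3, b:4, c:-2, d:1; rest ⊤}
  B3: | IN={a:3, b:4, c:-2, d:1; rest ⊤} | OUT={a:3, b:4, c:4, d:1; rest ⊤}
  B4: | IN={a:3, b:4, c:4, d:1; rest ⊤} | OUT={c:4, d:1; rest ⊤}
  B5: | IN=(all ⊤) | OUT=(all ⊤)
  B6: | IN=(all ⊤) | OUT=(all ⊤)

Merge at B4: IN[B4] = OUT[B3] = {a: 3, b: 4, c: 4, d: 1, e: ⊤, f: ⊤}

Answer: {a: 3, b: 4, c: 4, d: 1, e: ⊤, f: ⊤}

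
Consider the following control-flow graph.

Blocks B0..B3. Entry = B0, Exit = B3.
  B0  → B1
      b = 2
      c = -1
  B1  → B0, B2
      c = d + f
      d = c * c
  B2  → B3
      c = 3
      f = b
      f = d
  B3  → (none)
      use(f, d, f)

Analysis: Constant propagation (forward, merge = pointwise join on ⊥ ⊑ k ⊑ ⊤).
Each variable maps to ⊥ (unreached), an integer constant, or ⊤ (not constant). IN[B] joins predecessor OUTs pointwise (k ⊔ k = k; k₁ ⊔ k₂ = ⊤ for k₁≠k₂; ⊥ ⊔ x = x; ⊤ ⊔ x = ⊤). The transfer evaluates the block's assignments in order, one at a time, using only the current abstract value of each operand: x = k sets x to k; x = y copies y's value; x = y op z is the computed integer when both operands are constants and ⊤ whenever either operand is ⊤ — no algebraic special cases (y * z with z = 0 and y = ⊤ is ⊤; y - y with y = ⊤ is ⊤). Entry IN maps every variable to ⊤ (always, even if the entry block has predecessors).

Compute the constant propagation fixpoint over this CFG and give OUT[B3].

Answer: {a: ⊤, b: 2, c: 3, d: ⊤, e: ⊤, f: ⊤}

Working:
Fixpoint table:
  B0: | IN=(all ⊤) | OUT={b:2, c:-1; rest ⊤}
  B1: | IN={b:2, c:-1; rest ⊤} | OUT={b:2; rest ⊤}
  B2: | IN={b:2; rest ⊤} | OUT={b:2, c:3; rest ⊤}
  B3: | IN={b:2, c:3; rest ⊤} | OUT={b:2, c:3; rest ⊤}

Merge at B3: IN[B3] = OUT[B2] = {a: ⊤, b: 2, c: 3, d: ⊤, e: ⊤, f: ⊤}
Applying B3's transfer function to that IN value gives OUT[B3] (row B3 above).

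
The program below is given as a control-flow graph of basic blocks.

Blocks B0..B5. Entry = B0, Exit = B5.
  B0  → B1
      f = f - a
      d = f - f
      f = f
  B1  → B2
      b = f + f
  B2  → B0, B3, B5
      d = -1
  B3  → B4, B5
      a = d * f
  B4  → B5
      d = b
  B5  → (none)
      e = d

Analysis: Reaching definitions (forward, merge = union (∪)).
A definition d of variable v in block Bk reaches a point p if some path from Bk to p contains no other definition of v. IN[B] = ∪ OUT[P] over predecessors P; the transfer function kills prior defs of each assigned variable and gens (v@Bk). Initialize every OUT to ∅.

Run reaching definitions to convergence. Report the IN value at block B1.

Answer: {b@B1, d@B0, f@B0}

Working:
Per-block solution:
  B0: | IN={b@B1, d@B2, f@B0} | OUT={b@B1, d@B0, f@B0}
  B1: | IN={b@B1, d@B0, f@B0} | OUT={b@B1, d@B0, f@B0}
  B2: | IN={b@B1, d@B0, f@B0} | OUT={b@B1, d@B2, f@B0}
  B3: | IN={b@B1, d@B2, f@B0} | OUT={a@B3, b@B1, d@B2, f@B0}
  B4: | IN={a@B3, b@B1, d@B2, f@B0} | OUT={a@B3, b@B1, d@B4, f@B0}
  B5: | IN={a@B3, b@B1, d@B2, d@B4, f@B0} | OUT={a@B3, b@B1, d@B2, d@B4, e@B5, f@B0}

Merge at B1: IN[B1] = OUT[B0] = {b@B1, d@B0, f@B0}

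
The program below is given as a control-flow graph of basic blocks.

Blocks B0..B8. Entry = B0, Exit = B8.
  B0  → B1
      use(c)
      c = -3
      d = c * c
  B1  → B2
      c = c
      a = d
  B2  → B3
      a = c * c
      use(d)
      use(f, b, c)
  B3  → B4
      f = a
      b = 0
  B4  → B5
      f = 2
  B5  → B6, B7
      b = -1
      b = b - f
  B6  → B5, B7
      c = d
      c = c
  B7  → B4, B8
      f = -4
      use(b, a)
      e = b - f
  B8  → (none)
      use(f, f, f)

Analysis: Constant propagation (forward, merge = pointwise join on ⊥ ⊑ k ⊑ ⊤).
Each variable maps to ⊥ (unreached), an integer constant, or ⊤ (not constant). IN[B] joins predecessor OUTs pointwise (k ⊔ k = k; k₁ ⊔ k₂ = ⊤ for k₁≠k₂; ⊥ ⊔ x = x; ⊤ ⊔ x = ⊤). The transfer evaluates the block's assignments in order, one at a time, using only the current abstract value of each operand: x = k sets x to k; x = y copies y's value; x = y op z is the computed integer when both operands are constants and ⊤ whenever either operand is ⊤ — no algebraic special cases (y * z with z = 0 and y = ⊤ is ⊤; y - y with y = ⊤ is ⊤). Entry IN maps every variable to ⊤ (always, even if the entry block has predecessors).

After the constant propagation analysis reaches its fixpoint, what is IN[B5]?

Per-block solution:
  B0:   IN=(all ⊤)   OUT={c:-3, d:9; rest ⊤}
  B1:   IN={c:-3, d:9; rest ⊤}   OUT={a:9, c:-3, d:9; rest ⊤}
  B2:   IN={a:9, c:-3, d:9; rest ⊤}   OUT={a:9, c:-3, d:9; rest ⊤}
  B3:   IN={a:9, c:-3, d:9; rest ⊤}   OUT={a:9, b:0, c:-3, d:9, f:9; rest ⊤}
  B4:   IN={a:9, d:9; rest ⊤}   OUT={a:9, d:9, f:2; rest ⊤}
  B5:   IN={a:9, d:9, f:2; rest ⊤}   OUT={a:9, b:-3, d:9, f:2; rest ⊤}
  B6:   IN={a:9, b:-3, d:9, f:2; rest ⊤}   OUT={a:9, b:-3, c:9, d:9, f:2; rest ⊤}
  B7:   IN={a:9, b:-3, d:9, f:2; rest ⊤}   OUT={a:9, b:-3, d:9, e:1, f:-4; rest ⊤}
  B8:   IN={a:9, b:-3, d:9, e:1, f:-4; rest ⊤}   OUT={a:9, b:-3, d:9, e:1, f:-4; rest ⊤}

Merge at B5: IN[B5] = OUT[B4] ⊔ OUT[B6] = {a: 9, b: ⊤, c: ⊤, d: 9, e: ⊤, f: 2}

Answer: {a: 9, b: ⊤, c: ⊤, d: 9, e: ⊤, f: 2}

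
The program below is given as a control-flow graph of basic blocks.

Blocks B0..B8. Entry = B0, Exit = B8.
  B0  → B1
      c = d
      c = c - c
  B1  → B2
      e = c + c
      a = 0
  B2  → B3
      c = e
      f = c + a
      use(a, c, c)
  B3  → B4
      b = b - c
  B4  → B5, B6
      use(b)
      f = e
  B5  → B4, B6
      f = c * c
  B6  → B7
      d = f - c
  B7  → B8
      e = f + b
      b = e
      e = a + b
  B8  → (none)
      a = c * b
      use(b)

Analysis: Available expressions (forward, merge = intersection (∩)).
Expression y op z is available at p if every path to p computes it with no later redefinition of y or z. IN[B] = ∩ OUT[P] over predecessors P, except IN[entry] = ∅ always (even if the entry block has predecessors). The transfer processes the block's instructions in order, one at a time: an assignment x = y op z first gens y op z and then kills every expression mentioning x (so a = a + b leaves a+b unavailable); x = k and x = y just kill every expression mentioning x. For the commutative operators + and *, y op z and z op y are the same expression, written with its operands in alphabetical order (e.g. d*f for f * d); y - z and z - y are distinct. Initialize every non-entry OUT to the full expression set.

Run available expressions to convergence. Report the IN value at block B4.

Converged values:
  B0:  IN={}  OUT={}
  B1:  IN={}  OUT={c+c}
  B2:  IN={c+c}  OUT={a+c}
  B3:  IN={a+c}  OUT={a+c}
  B4:  IN={a+c}  OUT={a+c}
  B5:  IN={a+c}  OUT={a+c, c*c}
  B6:  IN={a+c}  OUT={a+c, f-c}
  B7:  IN={a+c, f-c}  OUT={a+b, a+c, f-c}
  B8:  IN={a+b, a+c, f-c}  OUT={b*c, f-c}

Merge at B4: IN[B4] = OUT[B3] ∩ OUT[B5] = {a+c}

Answer: {a+c}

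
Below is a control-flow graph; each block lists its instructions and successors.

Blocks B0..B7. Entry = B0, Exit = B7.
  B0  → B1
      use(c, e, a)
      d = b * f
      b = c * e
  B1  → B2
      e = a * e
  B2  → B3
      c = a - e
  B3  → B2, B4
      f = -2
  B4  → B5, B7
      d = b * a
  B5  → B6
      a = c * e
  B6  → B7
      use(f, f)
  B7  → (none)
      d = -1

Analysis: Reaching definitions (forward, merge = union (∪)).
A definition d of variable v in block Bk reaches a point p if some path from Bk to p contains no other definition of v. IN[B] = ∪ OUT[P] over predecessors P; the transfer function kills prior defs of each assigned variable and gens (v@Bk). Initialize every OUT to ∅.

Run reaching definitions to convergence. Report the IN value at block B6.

Answer: {a@B5, b@B0, c@B2, d@B4, e@B1, f@B3}

Working:
Fixpoint table:
  B0:  IN={}  OUT={b@B0, d@B0}
  B1:  IN={b@B0, d@B0}  OUT={b@B0, d@B0, e@B1}
  B2:  IN={b@B0, c@B2, d@B0, e@B1, f@B3}  OUT={b@B0, c@B2, d@B0, e@B1, f@B3}
  B3:  IN={b@B0, c@B2, d@B0, e@B1, f@B3}  OUT={b@B0, c@B2, d@B0, e@B1, f@B3}
  B4:  IN={b@B0, c@B2, d@B0, e@B1, f@B3}  OUT={b@B0, c@B2, d@B4, e@B1, f@B3}
  B5:  IN={b@B0, c@B2, d@B4, e@B1, f@B3}  OUT={a@B5, b@B0, c@B2, d@B4, e@B1, f@B3}
  B6:  IN={a@B5, b@B0, c@B2, d@B4, e@B1, f@B3}  OUT={a@B5, b@B0, c@B2, d@B4, e@B1, f@B3}
  B7:  IN={a@B5, b@B0, c@B2, d@B4, e@B1, f@B3}  OUT={a@B5, b@B0, c@B2, d@B7, e@B1, f@B3}

Merge at B6: IN[B6] = OUT[B5] = {a@B5, b@B0, c@B2, d@B4, e@B1, f@B3}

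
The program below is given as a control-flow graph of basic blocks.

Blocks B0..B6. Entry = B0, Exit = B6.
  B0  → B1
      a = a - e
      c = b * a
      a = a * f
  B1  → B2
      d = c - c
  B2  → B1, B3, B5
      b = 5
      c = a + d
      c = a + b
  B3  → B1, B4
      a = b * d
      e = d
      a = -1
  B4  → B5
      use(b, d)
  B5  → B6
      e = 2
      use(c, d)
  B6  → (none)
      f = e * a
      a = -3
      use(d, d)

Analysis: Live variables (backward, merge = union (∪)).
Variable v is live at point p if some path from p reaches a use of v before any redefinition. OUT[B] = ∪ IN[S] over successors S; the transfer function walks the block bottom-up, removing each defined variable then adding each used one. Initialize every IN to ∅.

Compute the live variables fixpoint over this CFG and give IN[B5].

Answer: {a, c, d}

Derivation:
Per-block solution:
  B0:   IN={a, b, e, f}   OUT={a, c}
  B1:   IN={a, c}   OUT={a, d}
  B2:   IN={a, d}   OUT={a, b, c, d}
  B3:   IN={b, c, d}   OUT={a, b, c, d}
  B4:   IN={a, b, c, d}   OUT={a, c, d}
  B5:   IN={a, c, d}   OUT={a, d, e}
  B6:   IN={a, d, e}   OUT={}

Merge at B5: OUT[B5] = IN[B6] = {a, d, e}
Applying B5's transfer function to that OUT value gives IN[B5] (row B5 above).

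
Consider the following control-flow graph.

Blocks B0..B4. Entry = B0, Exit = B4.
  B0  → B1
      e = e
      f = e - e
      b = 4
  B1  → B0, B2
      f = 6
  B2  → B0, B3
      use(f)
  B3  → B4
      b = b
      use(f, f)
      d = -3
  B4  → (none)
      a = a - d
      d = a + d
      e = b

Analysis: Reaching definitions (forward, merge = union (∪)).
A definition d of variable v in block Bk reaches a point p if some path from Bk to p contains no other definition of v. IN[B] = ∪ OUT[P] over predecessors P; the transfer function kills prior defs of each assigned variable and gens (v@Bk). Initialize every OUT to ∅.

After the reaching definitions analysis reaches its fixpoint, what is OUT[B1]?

Per-block solution:
  B0:  IN={b@B0, e@B0, f@B1}  OUT={b@B0, e@B0, f@B0}
  B1:  IN={b@B0, e@B0, f@B0}  OUT={b@B0, e@B0, f@B1}
  B2:  IN={b@B0, e@B0, f@B1}  OUT={b@B0, e@B0, f@B1}
  B3:  IN={b@B0, e@B0, f@B1}  OUT={b@B3, d@B3, e@B0, f@B1}
  B4:  IN={b@B3, d@B3, e@B0, f@B1}  OUT={a@B4, b@B3, d@B4, e@B4, f@B1}

Merge at B1: IN[B1] = OUT[B0] = {b@B0, e@B0, f@B0}
Applying B1's transfer function to that IN value gives OUT[B1] (row B1 above).

Answer: {b@B0, e@B0, f@B1}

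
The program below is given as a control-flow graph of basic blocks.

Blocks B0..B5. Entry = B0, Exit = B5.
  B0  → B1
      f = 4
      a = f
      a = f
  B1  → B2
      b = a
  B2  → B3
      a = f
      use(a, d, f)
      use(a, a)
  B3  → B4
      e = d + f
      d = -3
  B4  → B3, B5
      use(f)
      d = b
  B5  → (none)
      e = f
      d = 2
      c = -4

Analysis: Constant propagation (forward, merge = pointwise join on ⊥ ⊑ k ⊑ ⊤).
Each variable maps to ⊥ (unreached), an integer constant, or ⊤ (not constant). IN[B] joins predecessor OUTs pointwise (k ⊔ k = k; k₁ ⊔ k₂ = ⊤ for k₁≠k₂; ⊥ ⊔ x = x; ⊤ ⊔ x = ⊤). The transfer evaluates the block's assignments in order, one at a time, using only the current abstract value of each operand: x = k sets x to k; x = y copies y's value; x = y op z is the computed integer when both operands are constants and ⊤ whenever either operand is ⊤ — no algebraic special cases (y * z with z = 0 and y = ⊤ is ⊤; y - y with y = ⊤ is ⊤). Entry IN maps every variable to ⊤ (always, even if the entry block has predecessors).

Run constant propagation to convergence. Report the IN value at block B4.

Answer: {a: 4, b: 4, c: ⊤, d: -3, e: ⊤, f: 4}

Trace:
Converged values:
  B0:   IN=(all ⊤)   OUT={a:4, f:4; rest ⊤}
  B1:   IN={a:4, f:4; rest ⊤}   OUT={a:4, b:4, f:4; rest ⊤}
  B2:   IN={a:4, b:4, f:4; rest ⊤}   OUT={a:4, b:4, f:4; rest ⊤}
  B3:   IN={a:4, b:4, f:4; rest ⊤}   OUT={a:4, b:4, d:-3, f:4; rest ⊤}
  B4:   IN={a:4, b:4, d:-3, f:4; rest ⊤}   OUT={a:4, b:4, d:4, f:4; rest ⊤}
  B5:   IN={a:4, b:4, d:4, f:4; rest ⊤}   OUT={a:4, b:4, c:-4, d:2, e:4, f:4; rest ⊤}

Merge at B4: IN[B4] = OUT[B3] = {a: 4, b: 4, c: ⊤, d: -3, e: ⊤, f: 4}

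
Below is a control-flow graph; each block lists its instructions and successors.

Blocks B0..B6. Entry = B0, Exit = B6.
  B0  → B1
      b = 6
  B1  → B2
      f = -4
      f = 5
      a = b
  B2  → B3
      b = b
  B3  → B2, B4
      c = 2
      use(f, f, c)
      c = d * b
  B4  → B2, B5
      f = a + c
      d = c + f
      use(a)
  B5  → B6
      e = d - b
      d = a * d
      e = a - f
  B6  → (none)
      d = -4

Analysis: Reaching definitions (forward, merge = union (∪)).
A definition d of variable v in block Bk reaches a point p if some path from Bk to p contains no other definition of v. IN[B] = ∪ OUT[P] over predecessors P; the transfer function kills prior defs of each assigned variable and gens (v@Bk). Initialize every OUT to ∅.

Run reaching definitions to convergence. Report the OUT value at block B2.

Answer: {a@B1, b@B2, c@B3, d@B4, f@B1, f@B4}

Working:
Converged values:
  B0:   IN={}   OUT={b@B0}
  B1:   IN={b@B0}   OUT={a@B1, b@B0, f@B1}
  B2:   IN={a@B1, b@B0, b@B2, c@B3, d@B4, f@B1, f@B4}   OUT={a@B1, b@B2, c@B3, d@B4, f@B1, f@B4}
  B3:   IN={a@B1, b@B2, c@B3, d@B4, f@B1, f@B4}   OUT={a@B1, b@B2, c@B3, d@B4, f@B1, f@B4}
  B4:   IN={a@B1, b@B2, c@B3, d@B4, f@B1, f@B4}   OUT={a@B1, b@B2, c@B3, d@B4, f@B4}
  B5:   IN={a@B1, b@B2, c@B3, d@B4, f@B4}   OUT={a@B1, b@B2, c@B3, d@B5, e@B5, f@B4}
  B6:   IN={a@B1, b@B2, c@B3, d@B5, e@B5, f@B4}   OUT={a@B1, b@B2, c@B3, d@B6, e@B5, f@B4}

Merge at B2: IN[B2] = OUT[B1] ⊔ OUT[B3] ⊔ OUT[B4] = {a@B1, b@B0, b@B2, c@B3, d@B4, f@B1, f@B4}
Applying B2's transfer function to that IN value gives OUT[B2] (row B2 above).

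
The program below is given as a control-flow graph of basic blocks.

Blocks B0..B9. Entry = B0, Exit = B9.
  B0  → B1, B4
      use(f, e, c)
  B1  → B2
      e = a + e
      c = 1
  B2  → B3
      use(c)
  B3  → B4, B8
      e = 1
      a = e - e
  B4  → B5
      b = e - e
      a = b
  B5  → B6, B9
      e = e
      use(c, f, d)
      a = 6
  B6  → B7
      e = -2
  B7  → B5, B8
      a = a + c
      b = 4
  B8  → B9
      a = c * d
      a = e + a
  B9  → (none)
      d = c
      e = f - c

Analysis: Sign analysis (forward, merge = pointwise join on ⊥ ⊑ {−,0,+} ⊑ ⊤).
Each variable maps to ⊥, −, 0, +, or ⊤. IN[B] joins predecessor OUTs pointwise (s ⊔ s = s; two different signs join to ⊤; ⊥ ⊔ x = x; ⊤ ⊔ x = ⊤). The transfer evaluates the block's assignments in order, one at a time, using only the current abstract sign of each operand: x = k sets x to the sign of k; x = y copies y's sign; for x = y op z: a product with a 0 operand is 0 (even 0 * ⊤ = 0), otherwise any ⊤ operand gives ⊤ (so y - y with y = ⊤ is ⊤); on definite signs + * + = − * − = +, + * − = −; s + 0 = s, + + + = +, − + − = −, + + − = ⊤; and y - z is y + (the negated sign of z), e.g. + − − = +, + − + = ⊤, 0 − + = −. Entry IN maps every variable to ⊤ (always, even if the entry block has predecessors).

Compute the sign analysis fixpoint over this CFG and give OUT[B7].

Answer: {a: ⊤, b: +, c: ⊤, d: ⊤, e: -, f: ⊤}

Working:
Per-block solution:
  B0: | IN=(all ⊤) | OUT=(all ⊤)
  B1: | IN=(all ⊤) | OUT={c:+; rest ⊤}
  B2: | IN={c:+; rest ⊤} | OUT={c:+; rest ⊤}
  B3: | IN={c:+; rest ⊤} | OUT={c:+, e:+; rest ⊤}
  B4: | IN=(all ⊤) | OUT=(all ⊤)
  B5: | IN=(all ⊤) | OUT={a:+; rest ⊤}
  B6: | IN={a:+; rest ⊤} | OUT={a:+, e:-; rest ⊤}
  B7: | IN={a:+, e:-; rest ⊤} | OUT={b:+, e:-; rest ⊤}
  B8: | IN=(all ⊤) | OUT=(all ⊤)
  B9: | IN=(all ⊤) | OUT=(all ⊤)

Merge at B7: IN[B7] = OUT[B6] = {a: +, b: ⊤, c: ⊤, d: ⊤, e: -, f: ⊤}
Applying B7's transfer function to that IN value gives OUT[B7] (row B7 above).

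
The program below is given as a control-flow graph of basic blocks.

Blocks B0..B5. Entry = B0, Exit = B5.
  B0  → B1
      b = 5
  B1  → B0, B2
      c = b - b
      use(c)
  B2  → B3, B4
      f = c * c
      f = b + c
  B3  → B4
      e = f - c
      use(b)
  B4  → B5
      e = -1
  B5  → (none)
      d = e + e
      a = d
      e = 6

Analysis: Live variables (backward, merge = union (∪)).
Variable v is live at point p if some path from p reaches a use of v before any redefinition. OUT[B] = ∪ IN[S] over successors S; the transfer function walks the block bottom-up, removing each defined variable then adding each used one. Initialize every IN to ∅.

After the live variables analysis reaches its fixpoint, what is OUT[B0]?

Answer: {b}

Derivation:
Fixpoint table:
  B0:  IN={}  OUT={b}
  B1:  IN={b}  OUT={b, c}
  B2:  IN={b, c}  OUT={b, c, f}
  B3:  IN={b, c, f}  OUT={}
  B4:  IN={}  OUT={e}
  B5:  IN={e}  OUT={}

Merge at B0: OUT[B0] = IN[B1] = {b}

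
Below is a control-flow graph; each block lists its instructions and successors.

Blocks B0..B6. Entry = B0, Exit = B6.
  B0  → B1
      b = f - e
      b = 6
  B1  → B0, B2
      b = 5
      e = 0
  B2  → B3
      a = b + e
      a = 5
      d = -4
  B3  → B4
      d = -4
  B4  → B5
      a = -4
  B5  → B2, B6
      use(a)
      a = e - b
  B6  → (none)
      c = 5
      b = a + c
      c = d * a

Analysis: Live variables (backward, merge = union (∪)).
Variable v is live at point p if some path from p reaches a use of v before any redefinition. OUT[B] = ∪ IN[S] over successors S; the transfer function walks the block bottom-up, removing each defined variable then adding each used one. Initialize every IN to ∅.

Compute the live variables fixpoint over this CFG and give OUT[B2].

Converged values:
  B0:   IN={e, f}   OUT={f}
  B1:   IN={f}   OUT={b, e, f}
  B2:   IN={b, e}   OUT={b, e}
  B3:   IN={b, e}   OUT={b, d, e}
  B4:   IN={b, d, e}   OUT={a, b, d, e}
  B5:   IN={a, b, d, e}   OUT={a, b, d, e}
  B6:   IN={a, d}   OUT={}

Merge at B2: OUT[B2] = IN[B3] = {b, e}

Answer: {b, e}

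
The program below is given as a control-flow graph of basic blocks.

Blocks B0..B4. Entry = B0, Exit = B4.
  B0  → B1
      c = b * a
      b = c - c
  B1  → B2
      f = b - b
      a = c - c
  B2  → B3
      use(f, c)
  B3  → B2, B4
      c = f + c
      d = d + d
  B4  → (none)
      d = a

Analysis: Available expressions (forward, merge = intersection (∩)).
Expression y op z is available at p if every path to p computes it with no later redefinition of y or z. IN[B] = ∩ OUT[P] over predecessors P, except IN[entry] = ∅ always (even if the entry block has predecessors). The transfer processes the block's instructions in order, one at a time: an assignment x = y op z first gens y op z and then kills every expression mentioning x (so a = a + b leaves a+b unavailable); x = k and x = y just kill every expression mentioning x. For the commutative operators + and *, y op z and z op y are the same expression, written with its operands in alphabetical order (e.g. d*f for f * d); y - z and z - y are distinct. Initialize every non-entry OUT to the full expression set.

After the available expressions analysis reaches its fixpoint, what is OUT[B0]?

Fixpoint table:
  B0: | IN={} | OUT={c-c}
  B1: | IN={c-c} | OUT={b-b, c-c}
  B2: | IN={b-b} | OUT={b-b}
  B3: | IN={b-b} | OUT={b-b}
  B4: | IN={b-b} | OUT={b-b}

B0 is the boundary node: IN[B0] = {}
Applying B0's transfer function to that IN value gives OUT[B0] (row B0 above).

Answer: {c-c}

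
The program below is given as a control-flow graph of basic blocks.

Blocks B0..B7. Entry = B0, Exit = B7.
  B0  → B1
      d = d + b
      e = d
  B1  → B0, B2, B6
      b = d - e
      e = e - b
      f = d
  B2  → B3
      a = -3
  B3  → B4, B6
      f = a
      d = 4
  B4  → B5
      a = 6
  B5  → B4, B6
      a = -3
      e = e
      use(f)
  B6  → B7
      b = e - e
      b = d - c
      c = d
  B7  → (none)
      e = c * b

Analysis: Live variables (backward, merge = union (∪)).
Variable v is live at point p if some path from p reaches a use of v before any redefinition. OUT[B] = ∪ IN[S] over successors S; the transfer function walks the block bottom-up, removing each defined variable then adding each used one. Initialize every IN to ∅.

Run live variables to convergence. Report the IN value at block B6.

Converged values:
  B0:  IN={b, c, d}  OUT={c, d, e}
  B1:  IN={c, d, e}  OUT={b, c, d, e}
  B2:  IN={c, e}  OUT={a, c, e}
  B3:  IN={a, c, e}  OUT={c, d, e, f}
  B4:  IN={c, d, e, f}  OUT={c, d, e, f}
  B5:  IN={c, d, e, f}  OUT={c, d, e, f}
  B6:  IN={c, d, e}  OUT={b, c}
  B7:  IN={b, c}  OUT={}

Merge at B6: OUT[B6] = IN[B7] = {b, c}
Applying B6's transfer function to that OUT value gives IN[B6] (row B6 above).

Answer: {c, d, e}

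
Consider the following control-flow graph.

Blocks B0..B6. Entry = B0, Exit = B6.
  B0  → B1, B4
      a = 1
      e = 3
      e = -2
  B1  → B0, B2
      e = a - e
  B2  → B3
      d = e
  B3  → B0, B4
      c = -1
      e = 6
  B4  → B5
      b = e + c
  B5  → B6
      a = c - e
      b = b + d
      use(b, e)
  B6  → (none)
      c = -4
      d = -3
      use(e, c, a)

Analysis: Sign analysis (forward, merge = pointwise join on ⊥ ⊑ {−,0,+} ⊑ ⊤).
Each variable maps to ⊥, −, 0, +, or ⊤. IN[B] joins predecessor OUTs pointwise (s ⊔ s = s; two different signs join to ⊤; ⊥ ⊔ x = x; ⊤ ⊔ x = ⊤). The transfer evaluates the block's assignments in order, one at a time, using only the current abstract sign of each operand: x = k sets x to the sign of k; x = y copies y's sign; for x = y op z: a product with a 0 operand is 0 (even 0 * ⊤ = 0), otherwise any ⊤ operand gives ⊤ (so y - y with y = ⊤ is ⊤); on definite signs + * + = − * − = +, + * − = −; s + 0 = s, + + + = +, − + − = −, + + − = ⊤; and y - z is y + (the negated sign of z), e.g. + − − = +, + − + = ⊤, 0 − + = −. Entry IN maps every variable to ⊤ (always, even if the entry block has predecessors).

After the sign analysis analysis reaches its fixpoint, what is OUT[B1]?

Answer: {a: +, b: ⊤, c: ⊤, d: ⊤, e: +, f: ⊤}

Trace:
Per-block solution:
  B0:   IN=(all ⊤)   OUT={a:+, e:-; rest ⊤}
  B1:   IN={a:+, e:-; rest ⊤}   OUT={a:+, e:+; rest ⊤}
  B2:   IN={a:+, e:+; rest ⊤}   OUT={a:+, d:+, e:+; rest ⊤}
  B3:   IN={a:+, d:+, e:+; rest ⊤}   OUT={a:+, c:-, d:+, e:+; rest ⊤}
  B4:   IN={a:+; rest ⊤}   OUT={a:+; rest ⊤}
  B5:   IN={a:+; rest ⊤}   OUT=(all ⊤)
  B6:   IN=(all ⊤)   OUT={c:-, d:-; rest ⊤}

Merge at B1: IN[B1] = OUT[B0] = {a: +, b: ⊤, c: ⊤, d: ⊤, e: -, f: ⊤}
Applying B1's transfer function to that IN value gives OUT[B1] (row B1 above).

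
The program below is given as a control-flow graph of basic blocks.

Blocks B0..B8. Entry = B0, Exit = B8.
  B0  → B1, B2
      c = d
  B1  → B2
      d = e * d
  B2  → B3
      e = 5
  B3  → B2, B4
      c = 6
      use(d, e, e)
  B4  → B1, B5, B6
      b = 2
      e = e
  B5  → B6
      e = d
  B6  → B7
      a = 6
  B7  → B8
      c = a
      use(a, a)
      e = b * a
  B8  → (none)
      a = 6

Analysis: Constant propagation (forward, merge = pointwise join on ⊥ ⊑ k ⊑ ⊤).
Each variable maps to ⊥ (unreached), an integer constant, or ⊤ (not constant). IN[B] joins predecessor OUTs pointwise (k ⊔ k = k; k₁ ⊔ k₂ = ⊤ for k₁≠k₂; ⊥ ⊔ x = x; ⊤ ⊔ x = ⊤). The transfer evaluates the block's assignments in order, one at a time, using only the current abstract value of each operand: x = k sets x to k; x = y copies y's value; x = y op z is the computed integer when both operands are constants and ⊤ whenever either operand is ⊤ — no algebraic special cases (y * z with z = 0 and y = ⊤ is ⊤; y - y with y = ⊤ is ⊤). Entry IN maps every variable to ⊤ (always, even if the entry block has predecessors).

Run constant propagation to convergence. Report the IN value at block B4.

Fixpoint table:
  B0:  IN=(all ⊤)  OUT=(all ⊤)
  B1:  IN=(all ⊤)  OUT=(all ⊤)
  B2:  IN=(all ⊤)  OUT={e:5; rest ⊤}
  B3:  IN={e:5; rest ⊤}  OUT={c:6, e:5; rest ⊤}
  B4:  IN={c:6, e:5; rest ⊤}  OUT={b:2, c:6, e:5; rest ⊤}
  B5:  IN={b:2, c:6, e:5; rest ⊤}  OUT={b:2, c:6; rest ⊤}
  B6:  IN={b:2, c:6; rest ⊤}  OUT={a:6, b:2, c:6; rest ⊤}
  B7:  IN={a:6, b:2, c:6; rest ⊤}  OUT={a:6, b:2, c:6, e:12; rest ⊤}
  B8:  IN={a:6, b:2, c:6, e:12; rest ⊤}  OUT={a:6, b:2, c:6, e:12; rest ⊤}

Merge at B4: IN[B4] = OUT[B3] = {a: ⊤, b: ⊤, c: 6, d: ⊤, e: 5, f: ⊤}

Answer: {a: ⊤, b: ⊤, c: 6, d: ⊤, e: 5, f: ⊤}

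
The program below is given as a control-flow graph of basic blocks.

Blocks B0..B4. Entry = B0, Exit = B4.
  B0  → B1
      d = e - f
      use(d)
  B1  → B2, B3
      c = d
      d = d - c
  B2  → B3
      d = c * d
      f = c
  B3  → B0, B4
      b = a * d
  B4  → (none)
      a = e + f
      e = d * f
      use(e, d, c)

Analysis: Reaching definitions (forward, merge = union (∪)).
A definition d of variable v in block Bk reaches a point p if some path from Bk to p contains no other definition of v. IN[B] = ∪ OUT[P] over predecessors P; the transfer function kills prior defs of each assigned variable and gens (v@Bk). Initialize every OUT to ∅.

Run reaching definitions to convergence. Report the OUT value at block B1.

Answer: {b@B3, c@B1, d@B1, f@B2}

Working:
Fixpoint table:
  B0:   IN={b@B3, c@B1, d@B1, d@B2, f@B2}   OUT={b@B3, c@B1, d@B0, f@B2}
  B1:   IN={b@B3, c@B1, d@B0, f@B2}   OUT={b@B3, c@B1, d@B1, f@B2}
  B2:   IN={b@B3, c@B1, d@B1, f@B2}   OUT={b@B3, c@B1, d@B2, f@B2}
  B3:   IN={b@B3, c@B1, d@B1, d@B2, f@B2}   OUT={b@B3, c@B1, d@B1, d@B2, f@B2}
  B4:   IN={b@B3, c@B1, d@B1, d@B2, f@B2}   OUT={a@B4, b@B3, c@B1, d@B1, d@B2, e@B4, f@B2}

Merge at B1: IN[B1] = OUT[B0] = {b@B3, c@B1, d@B0, f@B2}
Applying B1's transfer function to that IN value gives OUT[B1] (row B1 above).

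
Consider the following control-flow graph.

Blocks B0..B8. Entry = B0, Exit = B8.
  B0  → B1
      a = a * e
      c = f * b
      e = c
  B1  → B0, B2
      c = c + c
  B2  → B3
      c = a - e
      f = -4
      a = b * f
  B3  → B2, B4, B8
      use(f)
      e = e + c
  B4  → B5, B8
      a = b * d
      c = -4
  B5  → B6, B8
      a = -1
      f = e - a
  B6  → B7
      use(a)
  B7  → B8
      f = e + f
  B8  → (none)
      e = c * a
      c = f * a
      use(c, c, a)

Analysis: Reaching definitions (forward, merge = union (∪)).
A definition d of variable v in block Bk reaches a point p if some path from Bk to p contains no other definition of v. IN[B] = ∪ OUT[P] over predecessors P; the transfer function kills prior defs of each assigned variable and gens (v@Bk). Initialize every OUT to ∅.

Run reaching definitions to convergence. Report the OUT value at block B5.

Per-block solution:
  B0: | IN={a@B0, c@B1, e@B0} | OUT={a@B0, c@B0, e@B0}
  B1: | IN={a@B0, c@B0, e@B0} | OUT={a@B0, c@B1, e@B0}
  B2: | IN={a@B0, a@B2, c@B1, c@B2, e@B0, e@B3, f@B2} | OUT={a@B2, c@B2, e@B0, e@B3, f@B2}
  B3: | IN={a@B2, c@B2, e@B0, e@B3, f@B2} | OUT={a@B2, c@B2, e@B3, f@B2}
  B4: | IN={a@B2, c@B2, e@B3, f@B2} | OUT={a@B4, c@B4, e@B3, f@B2}
  B5: | IN={a@B4, c@B4, e@B3, f@B2} | OUT={a@B5, c@B4, e@B3, f@B5}
  B6: | IN={a@B5, c@B4, e@B3, f@B5} | OUT={a@B5, c@B4, e@B3, f@B5}
  B7: | IN={a@B5, c@B4, e@B3, f@B5} | OUT={a@B5, c@B4, e@B3, f@B7}
  B8: | IN={a@B2, a@B4, a@B5, c@B2, c@B4, e@B3, f@B2, f@B5, f@B7} | OUT={a@B2, a@B4, a@B5, c@B8, e@B8, f@B2, f@B5, f@B7}

Merge at B5: IN[B5] = OUT[B4] = {a@B4, c@B4, e@B3, f@B2}
Applying B5's transfer function to that IN value gives OUT[B5] (row B5 above).

Answer: {a@B5, c@B4, e@B3, f@B5}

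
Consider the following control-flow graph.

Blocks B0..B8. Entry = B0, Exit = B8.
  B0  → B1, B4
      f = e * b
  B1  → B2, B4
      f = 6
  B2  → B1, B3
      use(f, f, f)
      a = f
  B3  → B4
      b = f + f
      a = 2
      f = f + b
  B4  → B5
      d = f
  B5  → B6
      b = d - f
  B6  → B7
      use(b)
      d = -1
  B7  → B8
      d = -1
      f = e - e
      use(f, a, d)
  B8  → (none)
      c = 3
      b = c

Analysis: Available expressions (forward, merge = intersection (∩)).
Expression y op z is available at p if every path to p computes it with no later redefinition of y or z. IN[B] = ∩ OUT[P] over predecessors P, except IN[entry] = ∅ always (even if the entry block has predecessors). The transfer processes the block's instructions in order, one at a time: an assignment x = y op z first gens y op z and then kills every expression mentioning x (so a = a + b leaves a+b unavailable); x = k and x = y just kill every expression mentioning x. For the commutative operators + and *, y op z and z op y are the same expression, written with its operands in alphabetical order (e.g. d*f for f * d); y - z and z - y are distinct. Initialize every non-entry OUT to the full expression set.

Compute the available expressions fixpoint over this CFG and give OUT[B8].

Answer: {e-e}

Trace:
Converged values:
  B0:  IN={}  OUT={b*e}
  B1:  IN={b*e}  OUT={b*e}
  B2:  IN={b*e}  OUT={b*e}
  B3:  IN={b*e}  OUT={}
  B4:  IN={}  OUT={}
  B5:  IN={}  OUT={d-f}
  B6:  IN={d-f}  OUT={}
  B7:  IN={}  OUT={e-e}
  B8:  IN={e-e}  OUT={e-e}

Merge at B8: IN[B8] = OUT[B7] = {e-e}
Applying B8's transfer function to that IN value gives OUT[B8] (row B8 above).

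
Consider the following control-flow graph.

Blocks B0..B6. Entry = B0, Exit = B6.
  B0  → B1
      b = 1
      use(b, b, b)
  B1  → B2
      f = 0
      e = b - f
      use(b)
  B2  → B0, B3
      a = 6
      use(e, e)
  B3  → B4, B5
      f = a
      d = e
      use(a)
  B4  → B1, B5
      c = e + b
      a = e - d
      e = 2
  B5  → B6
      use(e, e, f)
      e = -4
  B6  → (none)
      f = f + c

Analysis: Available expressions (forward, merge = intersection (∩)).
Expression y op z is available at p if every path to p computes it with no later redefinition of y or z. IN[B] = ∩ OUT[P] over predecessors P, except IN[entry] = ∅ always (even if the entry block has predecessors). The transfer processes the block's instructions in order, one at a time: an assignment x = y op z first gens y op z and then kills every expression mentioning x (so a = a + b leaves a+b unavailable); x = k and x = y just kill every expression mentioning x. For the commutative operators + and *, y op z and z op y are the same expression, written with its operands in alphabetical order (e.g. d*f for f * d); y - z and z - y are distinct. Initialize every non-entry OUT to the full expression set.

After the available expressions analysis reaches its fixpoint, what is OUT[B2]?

Per-block solution:
  B0: | IN={} | OUT={}
  B1: | IN={} | OUT={b-f}
  B2: | IN={b-f} | OUT={b-f}
  B3: | IN={b-f} | OUT={}
  B4: | IN={} | OUT={}
  B5: | IN={} | OUT={}
  B6: | IN={} | OUT={}

Merge at B2: IN[B2] = OUT[B1] = {b-f}
Applying B2's transfer function to that IN value gives OUT[B2] (row B2 above).

Answer: {b-f}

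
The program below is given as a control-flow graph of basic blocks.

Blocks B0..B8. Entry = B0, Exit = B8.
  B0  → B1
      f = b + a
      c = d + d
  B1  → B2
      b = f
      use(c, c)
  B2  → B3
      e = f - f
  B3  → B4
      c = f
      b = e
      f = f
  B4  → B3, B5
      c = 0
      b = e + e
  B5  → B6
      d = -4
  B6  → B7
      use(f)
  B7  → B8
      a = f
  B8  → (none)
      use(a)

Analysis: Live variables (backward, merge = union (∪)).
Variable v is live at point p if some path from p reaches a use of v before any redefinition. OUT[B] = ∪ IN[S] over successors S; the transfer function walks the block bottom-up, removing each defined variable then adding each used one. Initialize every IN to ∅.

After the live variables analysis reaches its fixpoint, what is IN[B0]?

Fixpoint table:
  B0:   IN={a, b, d}   OUT={c, f}
  B1:   IN={c, f}   OUT={f}
  B2:   IN={f}   OUT={e, f}
  B3:   IN={e, f}   OUT={e, f}
  B4:   IN={e, f}   OUT={e, f}
  B5:   IN={f}   OUT={f}
  B6:   IN={f}   OUT={f}
  B7:   IN={f}   OUT={a}
  B8:   IN={a}   OUT={}

Merge at B0: OUT[B0] = IN[B1] = {c, f}
Applying B0's transfer function to that OUT value gives IN[B0] (row B0 above).

Answer: {a, b, d}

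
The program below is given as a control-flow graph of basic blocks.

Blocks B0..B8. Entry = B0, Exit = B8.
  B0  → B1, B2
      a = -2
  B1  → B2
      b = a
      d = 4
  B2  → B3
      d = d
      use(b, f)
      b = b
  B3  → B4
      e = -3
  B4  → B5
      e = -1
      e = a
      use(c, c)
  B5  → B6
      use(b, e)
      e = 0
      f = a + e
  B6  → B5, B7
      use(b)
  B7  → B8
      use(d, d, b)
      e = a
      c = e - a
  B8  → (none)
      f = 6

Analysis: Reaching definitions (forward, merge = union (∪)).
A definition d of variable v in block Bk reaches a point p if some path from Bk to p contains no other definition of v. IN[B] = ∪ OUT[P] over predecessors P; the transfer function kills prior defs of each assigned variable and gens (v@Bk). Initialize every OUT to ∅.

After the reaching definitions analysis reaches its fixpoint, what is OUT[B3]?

Answer: {a@B0, b@B2, d@B2, e@B3}

Working:
Converged values:
  B0:  IN={}  OUT={a@B0}
  B1:  IN={a@B0}  OUT={a@B0, b@B1, d@B1}
  B2:  IN={a@B0, b@B1, d@B1}  OUT={a@B0, b@B2, d@B2}
  B3:  IN={a@B0, b@B2, d@B2}  OUT={a@B0, b@B2, d@B2, e@B3}
  B4:  IN={a@B0, b@B2, d@B2, e@B3}  OUT={a@B0, b@B2, d@B2, e@B4}
  B5:  IN={a@B0, b@B2, d@B2, e@B4, e@B5, f@B5}  OUT={a@B0, b@B2, d@B2, e@B5, f@B5}
  B6:  IN={a@B0, b@B2, d@B2, e@B5, f@B5}  OUT={a@B0, b@B2, d@B2, e@B5, f@B5}
  B7:  IN={a@B0, b@B2, d@B2, e@B5, f@B5}  OUT={a@B0, b@B2, c@B7, d@B2, e@B7, f@B5}
  B8:  IN={a@B0, b@B2, c@B7, d@B2, e@B7, f@B5}  OUT={a@B0, b@B2, c@B7, d@B2, e@B7, f@B8}

Merge at B3: IN[B3] = OUT[B2] = {a@B0, b@B2, d@B2}
Applying B3's transfer function to that IN value gives OUT[B3] (row B3 above).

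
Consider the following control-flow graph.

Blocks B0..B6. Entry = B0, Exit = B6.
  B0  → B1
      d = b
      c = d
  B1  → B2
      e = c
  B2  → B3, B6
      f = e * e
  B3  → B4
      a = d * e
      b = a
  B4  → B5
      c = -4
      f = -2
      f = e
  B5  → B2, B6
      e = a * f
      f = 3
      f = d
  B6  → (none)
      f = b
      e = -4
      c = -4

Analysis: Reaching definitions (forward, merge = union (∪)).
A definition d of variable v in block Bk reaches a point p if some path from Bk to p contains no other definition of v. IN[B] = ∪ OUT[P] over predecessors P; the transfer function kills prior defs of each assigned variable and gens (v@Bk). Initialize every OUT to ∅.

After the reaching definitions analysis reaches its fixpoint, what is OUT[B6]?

Answer: {a@B3, b@B3, c@B6, d@B0, e@B6, f@B6}

Trace:
Per-block solution:
  B0: | IN={} | OUT={c@B0, d@B0}
  B1: | IN={c@B0, d@B0} | OUT={c@B0, d@B0, e@B1}
  B2: | IN={a@B3, b@B3, c@B0, c@B4, d@B0, e@B1, e@B5, f@B5} | OUT={a@B3, b@B3, c@B0, c@B4, d@B0, e@B1, e@B5, f@B2}
  B3: | IN={a@B3, b@B3, c@B0, c@B4, d@B0, e@B1, e@B5, f@B2} | OUT={a@B3, b@B3, c@B0, c@B4, d@B0, e@B1, e@B5, f@B2}
  B4: | IN={a@B3, b@B3, c@B0, c@B4, d@B0, e@B1, e@B5, f@B2} | OUT={a@B3, b@B3, c@B4, d@B0, e@B1, e@B5, f@B4}
  B5: | IN={a@B3, b@B3, c@B4, d@B0, e@B1, e@B5, f@B4} | OUT={a@B3, b@B3, c@B4, d@B0, e@B5, f@B5}
  B6: | IN={a@B3, b@B3, c@B0, c@B4, d@B0, e@B1, e@B5, f@B2, f@B5} | OUT={a@B3, b@B3, c@B6, d@B0, e@B6, f@B6}

Merge at B6: IN[B6] = OUT[B2] ⊔ OUT[B5] = {a@B3, b@B3, c@B0, c@B4, d@B0, e@B1, e@B5, f@B2, f@B5}
Applying B6's transfer function to that IN value gives OUT[B6] (row B6 above).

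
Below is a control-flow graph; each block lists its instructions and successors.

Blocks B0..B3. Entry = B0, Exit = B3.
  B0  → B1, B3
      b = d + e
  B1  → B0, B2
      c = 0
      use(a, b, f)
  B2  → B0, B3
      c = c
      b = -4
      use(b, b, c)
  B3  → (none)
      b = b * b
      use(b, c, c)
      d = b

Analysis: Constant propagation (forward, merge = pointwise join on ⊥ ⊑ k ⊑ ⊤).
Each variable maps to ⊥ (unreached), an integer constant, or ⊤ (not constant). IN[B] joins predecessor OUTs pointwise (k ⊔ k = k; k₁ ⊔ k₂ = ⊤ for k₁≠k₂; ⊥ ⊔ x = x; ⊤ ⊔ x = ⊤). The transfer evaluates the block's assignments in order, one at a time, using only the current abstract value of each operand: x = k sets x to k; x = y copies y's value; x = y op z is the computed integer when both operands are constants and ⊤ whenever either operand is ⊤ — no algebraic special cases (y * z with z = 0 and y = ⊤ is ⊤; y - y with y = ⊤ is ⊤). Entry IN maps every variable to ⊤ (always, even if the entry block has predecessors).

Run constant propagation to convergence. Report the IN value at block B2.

Answer: {a: ⊤, b: ⊤, c: 0, d: ⊤, e: ⊤, f: ⊤}

Working:
Fixpoint table:
  B0:  IN=(all ⊤)  OUT=(all ⊤)
  B1:  IN=(all ⊤)  OUT={c:0; rest ⊤}
  B2:  IN={c:0; rest ⊤}  OUT={b:-4, c:0; rest ⊤}
  B3:  IN=(all ⊤)  OUT=(all ⊤)

Merge at B2: IN[B2] = OUT[B1] = {a: ⊤, b: ⊤, c: 0, d: ⊤, e: ⊤, f: ⊤}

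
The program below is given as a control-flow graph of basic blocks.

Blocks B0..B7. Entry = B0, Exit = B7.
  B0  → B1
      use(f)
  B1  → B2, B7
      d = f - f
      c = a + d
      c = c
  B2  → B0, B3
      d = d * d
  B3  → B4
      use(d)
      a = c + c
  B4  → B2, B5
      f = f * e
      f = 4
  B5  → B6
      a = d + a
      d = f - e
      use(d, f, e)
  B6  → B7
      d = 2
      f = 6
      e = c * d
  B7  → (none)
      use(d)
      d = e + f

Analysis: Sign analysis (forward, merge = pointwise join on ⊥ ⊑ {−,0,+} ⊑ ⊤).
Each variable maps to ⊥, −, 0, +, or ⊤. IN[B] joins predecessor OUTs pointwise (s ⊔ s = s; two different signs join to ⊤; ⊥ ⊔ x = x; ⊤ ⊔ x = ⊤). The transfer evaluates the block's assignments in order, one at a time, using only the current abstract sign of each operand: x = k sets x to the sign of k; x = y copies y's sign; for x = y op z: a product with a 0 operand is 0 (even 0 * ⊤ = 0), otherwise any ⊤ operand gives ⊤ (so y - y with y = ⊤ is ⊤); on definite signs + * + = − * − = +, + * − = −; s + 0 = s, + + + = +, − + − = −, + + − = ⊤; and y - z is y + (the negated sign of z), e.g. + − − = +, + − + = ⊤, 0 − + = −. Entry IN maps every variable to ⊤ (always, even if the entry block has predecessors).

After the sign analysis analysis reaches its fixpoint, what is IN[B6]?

Answer: {a: ⊤, b: ⊤, c: ⊤, d: ⊤, e: ⊤, f: +}

Derivation:
Fixpoint table:
  B0:  IN=(all ⊤)  OUT=(all ⊤)
  B1:  IN=(all ⊤)  OUT=(all ⊤)
  B2:  IN=(all ⊤)  OUT=(all ⊤)
  B3:  IN=(all ⊤)  OUT=(all ⊤)
  B4:  IN=(all ⊤)  OUT={f:+; rest ⊤}
  B5:  IN={f:+; rest ⊤}  OUT={f:+; rest ⊤}
  B6:  IN={f:+; rest ⊤}  OUT={d:+, f:+; rest ⊤}
  B7:  IN=(all ⊤)  OUT=(all ⊤)

Merge at B6: IN[B6] = OUT[B5] = {a: ⊤, b: ⊤, c: ⊤, d: ⊤, e: ⊤, f: +}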